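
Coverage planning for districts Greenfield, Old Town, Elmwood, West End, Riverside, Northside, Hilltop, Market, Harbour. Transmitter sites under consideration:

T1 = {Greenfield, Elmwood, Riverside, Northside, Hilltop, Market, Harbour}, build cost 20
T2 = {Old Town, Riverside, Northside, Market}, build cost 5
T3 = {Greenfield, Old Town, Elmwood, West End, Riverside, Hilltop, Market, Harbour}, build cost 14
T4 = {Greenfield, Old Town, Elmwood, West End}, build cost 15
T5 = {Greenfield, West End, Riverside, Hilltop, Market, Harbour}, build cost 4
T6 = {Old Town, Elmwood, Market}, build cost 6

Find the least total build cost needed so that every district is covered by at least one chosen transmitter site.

T2, T5, T6 cover every district at build cost 5 + 4 + 6 = 15.
Any cover uses at least 2 transmitter sites; among all covering selections none totals below 15.

15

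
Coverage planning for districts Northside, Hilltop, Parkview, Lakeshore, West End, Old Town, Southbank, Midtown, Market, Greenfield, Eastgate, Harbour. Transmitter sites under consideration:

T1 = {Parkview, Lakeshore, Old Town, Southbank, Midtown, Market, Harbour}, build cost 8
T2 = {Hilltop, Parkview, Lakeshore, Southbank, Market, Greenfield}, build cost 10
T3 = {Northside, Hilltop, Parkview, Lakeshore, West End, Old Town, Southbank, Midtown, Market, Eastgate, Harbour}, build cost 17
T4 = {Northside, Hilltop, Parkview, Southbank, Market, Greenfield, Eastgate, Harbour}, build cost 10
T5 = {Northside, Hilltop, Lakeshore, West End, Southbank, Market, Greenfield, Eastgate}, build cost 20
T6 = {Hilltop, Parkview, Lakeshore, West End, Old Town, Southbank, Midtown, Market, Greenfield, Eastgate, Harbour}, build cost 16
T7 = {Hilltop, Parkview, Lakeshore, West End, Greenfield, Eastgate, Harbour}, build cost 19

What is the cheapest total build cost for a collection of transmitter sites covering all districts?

T4, T6 cover every district at build cost 10 + 16 = 26.
Any cover uses at least 2 transmitter sites; among all covering selections none totals below 26.
Greedy by coverage-per-build cost would pick T1, T4, T6 for 34 — worse than the optimum 26.

26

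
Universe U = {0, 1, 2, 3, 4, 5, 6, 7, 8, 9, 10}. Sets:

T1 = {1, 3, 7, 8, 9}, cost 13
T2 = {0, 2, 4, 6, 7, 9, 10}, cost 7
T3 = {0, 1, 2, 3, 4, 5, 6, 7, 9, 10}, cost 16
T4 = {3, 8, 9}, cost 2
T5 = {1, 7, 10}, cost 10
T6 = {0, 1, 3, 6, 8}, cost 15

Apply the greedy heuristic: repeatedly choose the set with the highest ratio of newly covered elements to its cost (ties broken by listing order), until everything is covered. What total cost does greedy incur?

25

Pick 1: T4 adds 3 new (3, 8, 9) at cost 2 (ratio 3/2).
Pick 2: T2 adds 6 new (0, 2, 4, 6, 7, 10) at cost 7 (ratio 6/7).
Pick 3: T3 adds 2 new (1, 5) at cost 16 (ratio 2/16).
Greedy total cost: 2 + 7 + 16 = 25. (The true optimum is 18, so greedy overshoots here.)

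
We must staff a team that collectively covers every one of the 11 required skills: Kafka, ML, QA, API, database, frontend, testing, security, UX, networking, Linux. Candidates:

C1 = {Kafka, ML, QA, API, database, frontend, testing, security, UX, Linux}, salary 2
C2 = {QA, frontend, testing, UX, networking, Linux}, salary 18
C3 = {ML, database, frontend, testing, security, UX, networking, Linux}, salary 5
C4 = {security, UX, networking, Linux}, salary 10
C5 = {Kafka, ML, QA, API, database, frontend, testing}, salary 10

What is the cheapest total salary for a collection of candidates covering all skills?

7

C1, C3 cover every skill at salary 2 + 5 = 7.
Any cover uses at least 2 candidates; among all covering selections none totals below 7.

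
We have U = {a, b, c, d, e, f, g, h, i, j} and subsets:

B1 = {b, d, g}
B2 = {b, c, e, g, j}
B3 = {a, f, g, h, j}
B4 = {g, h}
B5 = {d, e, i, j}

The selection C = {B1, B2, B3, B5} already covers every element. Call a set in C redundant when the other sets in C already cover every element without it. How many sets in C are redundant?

1

Drop B1: the rest still cover every element — redundant.
Drop B2: c uncovered — not redundant.
Drop B3: a, f, h uncovered — not redundant.
Drop B5: i uncovered — not redundant.
1 redundant: B1.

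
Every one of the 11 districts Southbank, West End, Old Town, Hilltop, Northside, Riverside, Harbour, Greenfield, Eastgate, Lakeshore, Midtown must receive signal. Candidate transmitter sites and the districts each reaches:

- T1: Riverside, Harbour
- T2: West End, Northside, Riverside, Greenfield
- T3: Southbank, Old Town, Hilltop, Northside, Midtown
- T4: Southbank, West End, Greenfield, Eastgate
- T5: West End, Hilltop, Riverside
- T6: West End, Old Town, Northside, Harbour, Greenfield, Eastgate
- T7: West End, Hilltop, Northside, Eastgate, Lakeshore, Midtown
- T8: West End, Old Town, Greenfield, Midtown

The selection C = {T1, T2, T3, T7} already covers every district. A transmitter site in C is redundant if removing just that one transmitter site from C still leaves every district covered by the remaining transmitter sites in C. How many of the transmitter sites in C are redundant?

Drop T1: Harbour uncovered — not redundant.
Drop T2: Greenfield uncovered — not redundant.
Drop T3: Southbank, Old Town uncovered — not redundant.
Drop T7: Eastgate, Lakeshore uncovered — not redundant.
None of the transmitter sites in C is redundant.

0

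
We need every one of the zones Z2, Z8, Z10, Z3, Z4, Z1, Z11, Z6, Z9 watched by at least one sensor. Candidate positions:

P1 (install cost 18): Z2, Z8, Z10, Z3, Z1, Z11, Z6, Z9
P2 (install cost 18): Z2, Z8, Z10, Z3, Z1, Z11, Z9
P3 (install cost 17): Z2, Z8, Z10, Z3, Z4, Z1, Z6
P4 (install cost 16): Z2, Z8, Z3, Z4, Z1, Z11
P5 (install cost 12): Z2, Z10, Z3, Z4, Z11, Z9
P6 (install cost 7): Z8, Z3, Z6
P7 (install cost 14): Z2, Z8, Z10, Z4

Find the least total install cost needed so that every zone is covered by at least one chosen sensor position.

29

P3, P5 cover every zone at install cost 17 + 12 = 29.
Any cover uses at least 2 sensor positions; among all covering selections none totals below 29.
Greedy by coverage-per-install cost would pick P5, P6, P4 for 35 — worse than the optimum 29.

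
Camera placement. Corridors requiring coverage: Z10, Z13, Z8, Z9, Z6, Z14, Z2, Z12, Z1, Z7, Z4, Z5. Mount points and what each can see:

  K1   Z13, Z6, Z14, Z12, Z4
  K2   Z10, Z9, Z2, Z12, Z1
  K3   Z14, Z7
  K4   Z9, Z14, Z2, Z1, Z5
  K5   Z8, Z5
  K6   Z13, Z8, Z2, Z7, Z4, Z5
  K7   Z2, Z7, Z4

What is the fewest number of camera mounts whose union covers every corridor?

K1, K2, K6 together cover {Z10, Z13, Z8, Z9, Z6, Z14, Z2, Z12, Z1, Z7, Z4, Z5} — every corridor.
No 2 of the 7 camera mounts cover everything (all 21 pairs fall short), so 3 is minimum.

3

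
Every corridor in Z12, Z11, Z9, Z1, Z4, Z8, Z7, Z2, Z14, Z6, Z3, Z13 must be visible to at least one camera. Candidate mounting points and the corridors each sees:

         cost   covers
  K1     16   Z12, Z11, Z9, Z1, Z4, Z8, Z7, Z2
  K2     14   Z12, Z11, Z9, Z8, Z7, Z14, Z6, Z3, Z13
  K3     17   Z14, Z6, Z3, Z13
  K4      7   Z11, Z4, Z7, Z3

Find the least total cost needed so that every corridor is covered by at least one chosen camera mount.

30

K1, K2 cover every corridor at cost 16 + 14 = 30.
Any cover uses at least 2 camera mounts; among all covering selections none totals below 30.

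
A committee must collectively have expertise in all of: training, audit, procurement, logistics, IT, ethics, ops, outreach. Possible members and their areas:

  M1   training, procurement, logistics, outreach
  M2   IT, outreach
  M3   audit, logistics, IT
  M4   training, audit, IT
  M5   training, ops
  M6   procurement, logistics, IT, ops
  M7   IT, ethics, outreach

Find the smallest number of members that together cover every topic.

M4, M6, M7 together cover {training, audit, procurement, logistics, IT, ethics, ops, outreach} — every topic.
No 2 of the 7 members cover everything (all 21 pairs fall short), so 3 is minimum.

3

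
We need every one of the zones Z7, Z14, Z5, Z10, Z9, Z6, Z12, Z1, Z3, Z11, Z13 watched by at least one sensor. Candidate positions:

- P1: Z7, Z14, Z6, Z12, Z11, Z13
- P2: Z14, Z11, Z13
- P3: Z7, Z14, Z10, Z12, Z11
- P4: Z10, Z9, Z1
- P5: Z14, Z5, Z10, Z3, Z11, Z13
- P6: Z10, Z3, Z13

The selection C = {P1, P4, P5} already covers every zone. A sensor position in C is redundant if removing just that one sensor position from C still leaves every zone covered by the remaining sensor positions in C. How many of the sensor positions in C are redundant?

Drop P1: Z7, Z6, Z12 uncovered — not redundant.
Drop P4: Z9, Z1 uncovered — not redundant.
Drop P5: Z5, Z3 uncovered — not redundant.
None of the sensor positions in C is redundant.

0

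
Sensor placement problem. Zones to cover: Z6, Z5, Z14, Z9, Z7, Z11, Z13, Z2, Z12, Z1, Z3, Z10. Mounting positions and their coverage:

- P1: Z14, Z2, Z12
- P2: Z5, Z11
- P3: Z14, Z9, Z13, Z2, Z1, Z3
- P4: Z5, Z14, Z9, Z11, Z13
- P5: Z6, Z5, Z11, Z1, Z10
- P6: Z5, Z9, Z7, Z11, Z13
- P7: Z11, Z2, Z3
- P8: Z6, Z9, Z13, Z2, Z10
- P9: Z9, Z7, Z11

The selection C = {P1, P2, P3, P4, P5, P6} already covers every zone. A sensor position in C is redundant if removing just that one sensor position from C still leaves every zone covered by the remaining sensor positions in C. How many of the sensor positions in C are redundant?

Drop P1: Z12 uncovered — not redundant.
Drop P2: the rest still cover every zone — redundant.
Drop P3: Z3 uncovered — not redundant.
Drop P4: the rest still cover every zone — redundant.
Drop P5: Z6, Z10 uncovered — not redundant.
Drop P6: Z7 uncovered — not redundant.
2 redundant: P2, P4.

2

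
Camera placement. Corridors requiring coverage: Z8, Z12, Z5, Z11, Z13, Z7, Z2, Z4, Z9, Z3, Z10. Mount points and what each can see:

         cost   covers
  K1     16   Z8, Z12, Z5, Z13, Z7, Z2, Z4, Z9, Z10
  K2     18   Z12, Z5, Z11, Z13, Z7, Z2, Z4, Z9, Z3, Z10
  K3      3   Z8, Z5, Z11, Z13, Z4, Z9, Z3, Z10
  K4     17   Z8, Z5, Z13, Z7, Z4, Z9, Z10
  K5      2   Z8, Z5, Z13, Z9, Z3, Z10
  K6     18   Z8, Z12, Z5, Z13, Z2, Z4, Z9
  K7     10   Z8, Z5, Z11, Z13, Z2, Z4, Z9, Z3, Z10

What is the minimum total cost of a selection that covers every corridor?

19

K1, K3 cover every corridor at cost 16 + 3 = 19.
Any cover uses at least 2 camera mounts; among all covering selections none totals below 19.
Greedy by coverage-per-cost would pick K5, K3, K1 for 21 — worse than the optimum 19.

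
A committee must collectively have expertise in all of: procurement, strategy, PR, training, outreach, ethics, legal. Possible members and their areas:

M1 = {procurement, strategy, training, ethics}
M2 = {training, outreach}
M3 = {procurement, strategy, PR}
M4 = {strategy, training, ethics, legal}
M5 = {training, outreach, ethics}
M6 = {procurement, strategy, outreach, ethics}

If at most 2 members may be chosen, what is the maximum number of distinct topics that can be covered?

Choosing M3, M4 covers {procurement, strategy, PR, training, ethics, legal} — 6 topics.
No choice of 2 members does better; here outreach is left uncovered.

6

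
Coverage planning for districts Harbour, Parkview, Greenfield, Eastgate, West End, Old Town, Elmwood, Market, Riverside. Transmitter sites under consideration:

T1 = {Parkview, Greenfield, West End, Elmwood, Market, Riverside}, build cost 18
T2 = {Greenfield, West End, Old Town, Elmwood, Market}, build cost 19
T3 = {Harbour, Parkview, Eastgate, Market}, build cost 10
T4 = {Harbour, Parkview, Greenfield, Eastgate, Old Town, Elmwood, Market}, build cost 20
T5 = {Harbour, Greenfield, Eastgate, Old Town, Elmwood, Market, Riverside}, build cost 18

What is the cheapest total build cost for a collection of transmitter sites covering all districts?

36

T1, T5 cover every district at build cost 18 + 18 = 36.
Any cover uses at least 2 transmitter sites; among all covering selections none totals below 36.
Greedy by coverage-per-build cost would pick T3, T1, T5 for 46 — worse than the optimum 36.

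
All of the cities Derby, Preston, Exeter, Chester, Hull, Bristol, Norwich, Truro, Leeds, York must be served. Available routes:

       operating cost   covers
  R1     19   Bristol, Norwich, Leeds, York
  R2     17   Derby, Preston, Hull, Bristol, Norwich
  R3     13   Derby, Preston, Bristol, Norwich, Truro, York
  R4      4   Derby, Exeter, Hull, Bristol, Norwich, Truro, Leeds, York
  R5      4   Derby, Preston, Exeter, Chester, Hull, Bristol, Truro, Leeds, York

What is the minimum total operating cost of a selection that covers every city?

8

R4, R5 cover every city at operating cost 4 + 4 = 8.
Any cover uses at least 2 routes; among all covering selections none totals below 8.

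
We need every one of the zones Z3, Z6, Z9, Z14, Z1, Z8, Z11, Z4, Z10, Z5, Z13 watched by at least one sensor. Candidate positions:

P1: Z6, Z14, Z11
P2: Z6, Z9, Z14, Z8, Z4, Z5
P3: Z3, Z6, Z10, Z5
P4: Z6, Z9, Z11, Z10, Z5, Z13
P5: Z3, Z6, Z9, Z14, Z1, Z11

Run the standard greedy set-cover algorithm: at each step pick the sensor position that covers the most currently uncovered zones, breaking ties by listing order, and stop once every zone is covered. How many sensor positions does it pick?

Pick 1: P2 covers 6 new zones (Z6, Z9, Z14, Z8, Z4, Z5).
Pick 2: P4 covers 3 new zones (Z11, Z10, Z13).
Pick 3: P5 covers 2 new zones (Z3, Z1).
Greedy uses 3 sensor positions.

3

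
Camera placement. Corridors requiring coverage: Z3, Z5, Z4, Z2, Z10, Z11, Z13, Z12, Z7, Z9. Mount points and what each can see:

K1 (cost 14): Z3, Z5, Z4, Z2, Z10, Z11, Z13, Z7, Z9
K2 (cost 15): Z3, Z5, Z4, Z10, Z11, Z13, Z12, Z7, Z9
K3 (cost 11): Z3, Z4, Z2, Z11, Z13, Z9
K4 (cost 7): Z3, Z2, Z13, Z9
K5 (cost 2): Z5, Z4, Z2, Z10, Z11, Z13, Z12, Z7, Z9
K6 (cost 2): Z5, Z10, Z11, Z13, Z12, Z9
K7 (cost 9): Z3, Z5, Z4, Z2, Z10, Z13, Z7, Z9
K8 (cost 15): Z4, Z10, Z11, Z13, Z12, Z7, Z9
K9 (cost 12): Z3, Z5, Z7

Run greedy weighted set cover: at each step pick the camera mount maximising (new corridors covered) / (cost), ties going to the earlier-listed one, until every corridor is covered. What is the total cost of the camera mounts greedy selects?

Pick 1: K5 adds 9 new (Z5, Z4, Z2, Z10, Z11, Z13, Z12, Z7, Z9) at cost 2 (ratio 9/2).
Pick 2: K4 adds 1 new (Z3) at cost 7 (ratio 1/7).
Greedy total cost: 2 + 7 = 9.

9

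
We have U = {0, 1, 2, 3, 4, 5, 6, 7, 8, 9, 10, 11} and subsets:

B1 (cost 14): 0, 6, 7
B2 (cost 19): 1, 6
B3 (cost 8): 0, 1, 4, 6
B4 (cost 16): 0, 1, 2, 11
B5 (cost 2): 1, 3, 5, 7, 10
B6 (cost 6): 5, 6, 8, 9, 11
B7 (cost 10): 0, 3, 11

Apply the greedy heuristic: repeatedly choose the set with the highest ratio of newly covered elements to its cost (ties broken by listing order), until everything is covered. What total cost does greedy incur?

Pick 1: B5 adds 5 new (1, 3, 5, 7, 10) at cost 2 (ratio 5/2).
Pick 2: B6 adds 4 new (6, 8, 9, 11) at cost 6 (ratio 4/6).
Pick 3: B3 adds 2 new (0, 4) at cost 8 (ratio 2/8).
Pick 4: B4 adds 1 new (2) at cost 16 (ratio 1/16).
Greedy total cost: 2 + 6 + 8 + 16 = 32.

32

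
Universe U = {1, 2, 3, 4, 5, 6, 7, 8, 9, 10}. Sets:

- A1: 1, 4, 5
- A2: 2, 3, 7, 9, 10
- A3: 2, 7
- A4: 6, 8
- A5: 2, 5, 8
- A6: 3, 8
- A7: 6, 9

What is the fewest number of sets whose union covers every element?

3

A1, A2, A4 together cover {1, 2, 3, 4, 5, 6, 7, 8, 9, 10} — every element.
No 2 of the 7 sets cover everything (all 21 pairs fall short), so 3 is minimum.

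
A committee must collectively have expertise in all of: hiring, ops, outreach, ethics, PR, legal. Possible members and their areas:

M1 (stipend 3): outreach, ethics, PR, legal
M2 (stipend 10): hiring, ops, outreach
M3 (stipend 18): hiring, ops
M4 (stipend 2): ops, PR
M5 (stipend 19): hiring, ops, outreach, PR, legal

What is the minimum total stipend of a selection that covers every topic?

M1, M2 cover every topic at stipend 3 + 10 = 13.
Any cover uses at least 2 members; among all covering selections none totals below 13.

13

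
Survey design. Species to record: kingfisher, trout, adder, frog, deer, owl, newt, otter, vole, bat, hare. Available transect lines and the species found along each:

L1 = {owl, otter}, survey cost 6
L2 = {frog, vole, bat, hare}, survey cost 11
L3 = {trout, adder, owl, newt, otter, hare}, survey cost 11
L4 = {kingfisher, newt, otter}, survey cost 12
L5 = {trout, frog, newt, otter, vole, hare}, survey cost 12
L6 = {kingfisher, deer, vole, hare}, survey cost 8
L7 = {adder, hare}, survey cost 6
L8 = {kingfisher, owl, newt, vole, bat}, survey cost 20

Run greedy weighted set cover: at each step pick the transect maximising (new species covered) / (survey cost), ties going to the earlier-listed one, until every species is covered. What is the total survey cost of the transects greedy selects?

30

Pick 1: L3 adds 6 new (trout, adder, owl, newt, otter, hare) at survey cost 11 (ratio 6/11).
Pick 2: L6 adds 3 new (kingfisher, deer, vole) at survey cost 8 (ratio 3/8).
Pick 3: L2 adds 2 new (frog, bat) at survey cost 11 (ratio 2/11).
Greedy total survey cost: 11 + 8 + 11 = 30.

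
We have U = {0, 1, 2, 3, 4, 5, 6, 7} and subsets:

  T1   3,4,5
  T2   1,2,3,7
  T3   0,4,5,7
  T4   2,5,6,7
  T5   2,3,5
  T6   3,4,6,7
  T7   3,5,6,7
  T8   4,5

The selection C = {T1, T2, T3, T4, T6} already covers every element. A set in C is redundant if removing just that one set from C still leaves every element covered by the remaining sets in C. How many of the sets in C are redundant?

Drop T1: the rest still cover every element — redundant.
Drop T2: 1 uncovered — not redundant.
Drop T3: 0 uncovered — not redundant.
Drop T4: the rest still cover every element — redundant.
Drop T6: the rest still cover every element — redundant.
3 redundant: T1, T4, T6.

3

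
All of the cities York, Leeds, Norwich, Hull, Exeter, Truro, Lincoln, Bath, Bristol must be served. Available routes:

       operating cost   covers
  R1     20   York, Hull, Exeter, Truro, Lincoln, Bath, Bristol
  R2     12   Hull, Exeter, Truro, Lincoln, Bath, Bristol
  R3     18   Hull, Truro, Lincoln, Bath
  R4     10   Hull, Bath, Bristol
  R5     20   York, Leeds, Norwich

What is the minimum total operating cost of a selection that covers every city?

32

R2, R5 cover every city at operating cost 12 + 20 = 32.
Any cover uses at least 2 routes; among all covering selections none totals below 32.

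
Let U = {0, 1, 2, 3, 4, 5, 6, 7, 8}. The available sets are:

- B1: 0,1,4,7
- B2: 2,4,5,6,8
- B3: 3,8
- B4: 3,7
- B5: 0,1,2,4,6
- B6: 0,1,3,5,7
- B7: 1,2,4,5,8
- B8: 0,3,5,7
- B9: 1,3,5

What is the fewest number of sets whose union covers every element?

2

B2, B6 together cover {0, 1, 2, 3, 4, 5, 6, 7, 8} — every element.
No single set contains all 9 elements, so 2 is optimal.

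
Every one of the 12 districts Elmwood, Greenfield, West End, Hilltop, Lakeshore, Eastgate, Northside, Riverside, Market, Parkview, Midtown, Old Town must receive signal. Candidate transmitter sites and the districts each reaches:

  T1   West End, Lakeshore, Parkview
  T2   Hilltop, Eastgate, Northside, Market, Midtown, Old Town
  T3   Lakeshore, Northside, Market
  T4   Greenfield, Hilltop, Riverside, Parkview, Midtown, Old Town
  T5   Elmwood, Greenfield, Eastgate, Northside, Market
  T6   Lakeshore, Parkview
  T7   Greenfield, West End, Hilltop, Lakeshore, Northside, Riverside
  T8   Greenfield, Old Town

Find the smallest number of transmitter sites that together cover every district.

T1, T4, T5 together cover {Elmwood, Greenfield, West End, Hilltop, Lakeshore, Eastgate, Northside, Riverside, Market, Parkview, Midtown, Old Town} — every district.
No 2 of the 8 transmitter sites cover everything (all 28 pairs fall short), so 3 is minimum.
Greedy (largest uncovered first) would take T2, T7, T1, T5 — 4 transmitter sites — but 3 suffice.

3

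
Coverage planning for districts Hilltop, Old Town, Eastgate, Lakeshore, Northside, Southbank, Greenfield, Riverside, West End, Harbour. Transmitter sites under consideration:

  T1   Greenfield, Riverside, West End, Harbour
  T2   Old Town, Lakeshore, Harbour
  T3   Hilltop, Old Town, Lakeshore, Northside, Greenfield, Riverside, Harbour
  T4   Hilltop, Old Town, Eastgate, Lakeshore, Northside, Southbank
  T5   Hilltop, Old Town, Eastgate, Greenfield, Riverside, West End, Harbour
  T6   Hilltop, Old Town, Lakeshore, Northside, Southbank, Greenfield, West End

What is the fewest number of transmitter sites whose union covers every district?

T1, T4 together cover {Hilltop, Old Town, Eastgate, Lakeshore, Northside, Southbank, Greenfield, Riverside, West End, Harbour} — every district.
No single transmitter site contains all 10 districts, so 2 is optimal.
Greedy (largest uncovered first) would take T3, T4, T1 — 3 transmitter sites — but 2 suffice.

2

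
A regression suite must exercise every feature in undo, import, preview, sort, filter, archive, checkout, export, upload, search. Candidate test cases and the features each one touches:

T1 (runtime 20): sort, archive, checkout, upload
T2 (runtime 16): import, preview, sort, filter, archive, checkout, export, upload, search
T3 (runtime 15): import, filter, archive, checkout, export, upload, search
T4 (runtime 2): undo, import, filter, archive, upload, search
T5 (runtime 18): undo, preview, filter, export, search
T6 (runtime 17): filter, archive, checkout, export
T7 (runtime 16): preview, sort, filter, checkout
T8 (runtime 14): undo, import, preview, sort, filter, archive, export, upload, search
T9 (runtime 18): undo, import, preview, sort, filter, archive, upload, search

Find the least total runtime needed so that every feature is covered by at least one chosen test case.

18

T2, T4 cover every feature at runtime 16 + 2 = 18.
Any cover uses at least 2 test cases; among all covering selections none totals below 18.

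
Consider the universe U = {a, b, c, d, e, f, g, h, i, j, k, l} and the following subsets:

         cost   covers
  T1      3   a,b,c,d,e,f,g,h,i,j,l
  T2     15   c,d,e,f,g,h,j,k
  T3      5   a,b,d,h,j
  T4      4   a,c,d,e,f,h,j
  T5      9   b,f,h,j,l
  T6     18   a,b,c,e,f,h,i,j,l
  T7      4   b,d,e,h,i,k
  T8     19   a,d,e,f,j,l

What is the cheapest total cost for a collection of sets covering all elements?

7

T1, T7 cover every element at cost 3 + 4 = 7.
Any cover uses at least 2 sets; among all covering selections none totals below 7.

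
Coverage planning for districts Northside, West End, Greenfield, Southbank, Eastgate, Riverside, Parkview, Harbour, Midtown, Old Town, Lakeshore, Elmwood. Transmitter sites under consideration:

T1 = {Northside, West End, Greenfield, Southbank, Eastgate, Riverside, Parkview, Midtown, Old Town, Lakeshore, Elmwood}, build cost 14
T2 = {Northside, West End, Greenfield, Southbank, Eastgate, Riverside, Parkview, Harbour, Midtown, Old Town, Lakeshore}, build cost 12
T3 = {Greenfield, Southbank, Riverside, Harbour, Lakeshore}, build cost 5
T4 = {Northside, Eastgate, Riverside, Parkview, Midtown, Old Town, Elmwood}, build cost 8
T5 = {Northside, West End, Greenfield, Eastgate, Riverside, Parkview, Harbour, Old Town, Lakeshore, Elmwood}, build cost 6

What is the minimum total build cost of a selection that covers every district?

18

T2, T5 cover every district at build cost 12 + 6 = 18.
Any cover uses at least 2 transmitter sites; among all covering selections none totals below 18.
Greedy by coverage-per-build cost would pick T5, T3, T4 for 19 — worse than the optimum 18.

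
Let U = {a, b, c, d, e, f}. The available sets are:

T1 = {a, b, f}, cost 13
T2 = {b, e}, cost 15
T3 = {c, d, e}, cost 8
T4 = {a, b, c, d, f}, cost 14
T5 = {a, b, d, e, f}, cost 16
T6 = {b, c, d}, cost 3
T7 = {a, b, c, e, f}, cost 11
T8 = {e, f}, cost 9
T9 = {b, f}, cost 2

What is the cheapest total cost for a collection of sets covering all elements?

14

T6, T7 cover every element at cost 3 + 11 = 14.
Any cover uses at least 2 sets; among all covering selections none totals below 14.
Greedy by coverage-per-cost would pick T6, T9, T7 for 16 — worse than the optimum 14.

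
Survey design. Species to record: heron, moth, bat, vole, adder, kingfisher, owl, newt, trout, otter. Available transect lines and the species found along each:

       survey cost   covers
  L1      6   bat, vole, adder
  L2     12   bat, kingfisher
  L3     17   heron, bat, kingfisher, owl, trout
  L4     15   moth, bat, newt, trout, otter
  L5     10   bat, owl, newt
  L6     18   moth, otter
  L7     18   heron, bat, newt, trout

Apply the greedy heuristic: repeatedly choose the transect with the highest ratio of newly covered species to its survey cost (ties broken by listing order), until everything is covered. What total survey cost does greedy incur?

Pick 1: L1 adds 3 new (bat, vole, adder) at survey cost 6 (ratio 3/6).
Pick 2: L4 adds 4 new (moth, newt, trout, otter) at survey cost 15 (ratio 4/15).
Pick 3: L3 adds 3 new (heron, kingfisher, owl) at survey cost 17 (ratio 3/17).
Greedy total survey cost: 6 + 15 + 17 = 38.

38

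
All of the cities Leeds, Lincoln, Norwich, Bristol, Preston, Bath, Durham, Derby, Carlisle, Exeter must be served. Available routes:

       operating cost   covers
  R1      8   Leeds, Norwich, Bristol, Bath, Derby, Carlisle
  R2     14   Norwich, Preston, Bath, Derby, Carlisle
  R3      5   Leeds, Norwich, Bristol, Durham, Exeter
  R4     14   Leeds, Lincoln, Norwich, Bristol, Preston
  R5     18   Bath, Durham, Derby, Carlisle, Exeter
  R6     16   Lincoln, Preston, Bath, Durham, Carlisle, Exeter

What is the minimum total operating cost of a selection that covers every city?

24

R1, R6 cover every city at operating cost 8 + 16 = 24.
Any cover uses at least 2 routes; among all covering selections none totals below 24.
Greedy by coverage-per-operating cost would pick R3, R1, R4 for 27 — worse than the optimum 24.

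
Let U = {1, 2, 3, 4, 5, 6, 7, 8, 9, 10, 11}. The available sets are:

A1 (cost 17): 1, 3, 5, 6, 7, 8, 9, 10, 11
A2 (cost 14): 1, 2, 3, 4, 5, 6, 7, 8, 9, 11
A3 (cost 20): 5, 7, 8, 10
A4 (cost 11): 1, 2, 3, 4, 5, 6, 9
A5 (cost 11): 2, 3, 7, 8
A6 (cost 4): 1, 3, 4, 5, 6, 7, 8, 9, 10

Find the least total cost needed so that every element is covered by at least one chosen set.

A2, A6 cover every element at cost 14 + 4 = 18.
Any cover uses at least 2 sets; among all covering selections none totals below 18.

18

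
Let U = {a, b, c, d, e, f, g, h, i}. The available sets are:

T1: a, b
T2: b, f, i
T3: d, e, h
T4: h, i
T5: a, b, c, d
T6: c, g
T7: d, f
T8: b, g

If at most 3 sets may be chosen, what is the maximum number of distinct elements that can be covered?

8

Choosing T2, T3, T5 covers {a, b, c, d, e, f, h, i} — 8 elements.
No choice of 3 sets does better; here g is left uncovered.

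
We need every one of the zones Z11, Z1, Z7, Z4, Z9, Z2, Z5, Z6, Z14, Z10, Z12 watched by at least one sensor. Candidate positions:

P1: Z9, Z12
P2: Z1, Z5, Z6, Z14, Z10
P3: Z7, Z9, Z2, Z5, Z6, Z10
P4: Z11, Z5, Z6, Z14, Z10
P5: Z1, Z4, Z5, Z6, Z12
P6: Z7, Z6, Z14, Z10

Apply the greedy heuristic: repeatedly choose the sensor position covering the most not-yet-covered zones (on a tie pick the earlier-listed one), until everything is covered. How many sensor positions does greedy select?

Pick 1: P3 covers 6 new zones (Z7, Z9, Z2, Z5, Z6, Z10).
Pick 2: P5 covers 3 new zones (Z1, Z4, Z12).
Pick 3: P4 covers 2 new zones (Z11, Z14).
Greedy uses 3 sensor positions.

3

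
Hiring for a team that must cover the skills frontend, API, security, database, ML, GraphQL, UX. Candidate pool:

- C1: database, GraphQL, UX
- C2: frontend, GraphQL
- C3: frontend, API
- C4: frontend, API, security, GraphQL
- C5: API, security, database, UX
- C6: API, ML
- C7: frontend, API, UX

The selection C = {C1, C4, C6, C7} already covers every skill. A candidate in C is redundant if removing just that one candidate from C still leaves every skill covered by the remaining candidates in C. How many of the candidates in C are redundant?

Drop C1: database uncovered — not redundant.
Drop C4: security uncovered — not redundant.
Drop C6: ML uncovered — not redundant.
Drop C7: the rest still cover every skill — redundant.
1 redundant: C7.

1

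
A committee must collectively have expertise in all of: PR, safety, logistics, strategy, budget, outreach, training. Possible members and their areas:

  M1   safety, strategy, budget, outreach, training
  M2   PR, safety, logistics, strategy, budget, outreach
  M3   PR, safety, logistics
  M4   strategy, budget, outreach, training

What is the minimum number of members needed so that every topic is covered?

2

M1, M2 together cover {PR, safety, logistics, strategy, budget, outreach, training} — every topic.
No single member contains all 7 topics, so 2 is optimal.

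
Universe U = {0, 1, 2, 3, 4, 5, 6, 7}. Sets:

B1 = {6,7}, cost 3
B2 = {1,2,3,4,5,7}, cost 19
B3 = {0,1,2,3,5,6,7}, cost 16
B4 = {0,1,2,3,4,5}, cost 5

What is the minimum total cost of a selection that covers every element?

B1, B4 cover every element at cost 3 + 5 = 8.
Any cover uses at least 2 sets; among all covering selections none totals below 8.

8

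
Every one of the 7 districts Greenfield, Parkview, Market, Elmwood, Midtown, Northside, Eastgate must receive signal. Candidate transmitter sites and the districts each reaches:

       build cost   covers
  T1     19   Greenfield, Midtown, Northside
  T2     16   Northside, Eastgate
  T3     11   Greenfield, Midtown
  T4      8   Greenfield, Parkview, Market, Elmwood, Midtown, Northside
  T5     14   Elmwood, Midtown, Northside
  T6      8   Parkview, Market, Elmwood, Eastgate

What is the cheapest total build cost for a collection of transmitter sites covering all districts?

16

T4, T6 cover every district at build cost 8 + 8 = 16.
Any cover uses at least 2 transmitter sites; among all covering selections none totals below 16.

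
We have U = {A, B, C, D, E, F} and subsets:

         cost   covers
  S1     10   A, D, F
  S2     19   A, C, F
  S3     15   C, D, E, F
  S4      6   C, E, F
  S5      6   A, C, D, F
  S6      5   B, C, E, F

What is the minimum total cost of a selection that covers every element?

11

S5, S6 cover every element at cost 6 + 5 = 11.
Any cover uses at least 2 sets; among all covering selections none totals below 11.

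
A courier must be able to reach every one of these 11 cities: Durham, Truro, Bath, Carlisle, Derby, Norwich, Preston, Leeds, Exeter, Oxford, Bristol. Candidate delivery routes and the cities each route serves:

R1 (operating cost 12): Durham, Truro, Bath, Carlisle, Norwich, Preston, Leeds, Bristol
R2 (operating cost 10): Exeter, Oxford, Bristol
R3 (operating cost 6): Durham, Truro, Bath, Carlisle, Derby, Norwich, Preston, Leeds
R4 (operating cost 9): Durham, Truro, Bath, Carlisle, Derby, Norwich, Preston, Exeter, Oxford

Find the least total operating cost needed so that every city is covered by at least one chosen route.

16

R2, R3 cover every city at operating cost 10 + 6 = 16.
Any cover uses at least 2 routes; among all covering selections none totals below 16.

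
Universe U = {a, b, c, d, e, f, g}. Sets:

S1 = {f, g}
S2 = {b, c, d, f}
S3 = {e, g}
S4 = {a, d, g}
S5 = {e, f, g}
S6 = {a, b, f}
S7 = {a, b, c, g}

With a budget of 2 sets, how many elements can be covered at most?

6

Choosing S2, S3 covers {b, c, d, e, f, g} — 6 elements.
No choice of 2 sets does better; here a is left uncovered.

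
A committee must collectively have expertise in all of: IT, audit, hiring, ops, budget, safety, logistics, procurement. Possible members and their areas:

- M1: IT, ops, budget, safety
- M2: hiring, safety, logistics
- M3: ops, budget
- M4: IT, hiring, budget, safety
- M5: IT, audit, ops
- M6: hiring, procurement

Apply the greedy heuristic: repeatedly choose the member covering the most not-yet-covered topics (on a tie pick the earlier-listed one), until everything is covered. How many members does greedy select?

4

Pick 1: M1 covers 4 new topics (IT, ops, budget, safety).
Pick 2: M2 covers 2 new topics (hiring, logistics).
Pick 3: M5 covers 1 new topics (audit).
Pick 4: M6 covers 1 new topics (procurement).
Greedy uses 4 members.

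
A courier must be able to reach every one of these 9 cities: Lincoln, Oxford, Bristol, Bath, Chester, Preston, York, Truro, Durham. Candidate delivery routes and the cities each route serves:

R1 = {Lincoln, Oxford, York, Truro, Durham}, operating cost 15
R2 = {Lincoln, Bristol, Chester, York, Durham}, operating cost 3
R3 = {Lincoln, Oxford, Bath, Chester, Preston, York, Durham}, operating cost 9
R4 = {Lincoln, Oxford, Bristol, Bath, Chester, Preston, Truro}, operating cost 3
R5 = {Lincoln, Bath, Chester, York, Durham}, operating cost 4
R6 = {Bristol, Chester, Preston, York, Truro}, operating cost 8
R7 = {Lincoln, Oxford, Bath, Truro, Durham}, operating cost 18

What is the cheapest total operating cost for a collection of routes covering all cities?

R2, R4 cover every city at operating cost 3 + 3 = 6.
Any cover uses at least 2 routes; among all covering selections none totals below 6.

6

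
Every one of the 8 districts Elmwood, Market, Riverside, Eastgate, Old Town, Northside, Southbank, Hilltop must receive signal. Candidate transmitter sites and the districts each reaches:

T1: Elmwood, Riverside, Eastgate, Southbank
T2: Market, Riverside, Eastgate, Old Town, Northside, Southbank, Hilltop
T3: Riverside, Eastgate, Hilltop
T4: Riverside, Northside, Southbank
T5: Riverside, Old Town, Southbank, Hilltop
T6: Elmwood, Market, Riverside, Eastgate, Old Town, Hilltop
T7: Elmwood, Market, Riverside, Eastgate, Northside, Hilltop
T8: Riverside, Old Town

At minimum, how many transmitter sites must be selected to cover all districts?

T1, T2 together cover {Elmwood, Market, Riverside, Eastgate, Old Town, Northside, Southbank, Hilltop} — every district.
No single transmitter site contains all 8 districts, so 2 is optimal.

2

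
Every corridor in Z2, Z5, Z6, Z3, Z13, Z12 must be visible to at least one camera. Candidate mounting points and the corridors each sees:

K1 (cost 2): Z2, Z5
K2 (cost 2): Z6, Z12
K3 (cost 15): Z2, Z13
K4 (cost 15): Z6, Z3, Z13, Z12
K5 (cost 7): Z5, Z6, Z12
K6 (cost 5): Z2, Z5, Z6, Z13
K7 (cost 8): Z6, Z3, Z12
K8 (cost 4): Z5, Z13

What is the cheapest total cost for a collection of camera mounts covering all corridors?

13

K6, K7 cover every corridor at cost 5 + 8 = 13.
Any cover uses at least 2 camera mounts; among all covering selections none totals below 13.
Greedy by coverage-per-cost would pick K1, K2, K8, K7 for 16 — worse than the optimum 13.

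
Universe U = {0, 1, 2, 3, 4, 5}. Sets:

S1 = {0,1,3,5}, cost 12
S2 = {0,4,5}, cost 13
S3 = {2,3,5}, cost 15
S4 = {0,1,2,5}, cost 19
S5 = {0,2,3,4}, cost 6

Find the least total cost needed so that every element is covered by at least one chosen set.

18

S1, S5 cover every element at cost 12 + 6 = 18.
Any cover uses at least 2 sets; among all covering selections none totals below 18.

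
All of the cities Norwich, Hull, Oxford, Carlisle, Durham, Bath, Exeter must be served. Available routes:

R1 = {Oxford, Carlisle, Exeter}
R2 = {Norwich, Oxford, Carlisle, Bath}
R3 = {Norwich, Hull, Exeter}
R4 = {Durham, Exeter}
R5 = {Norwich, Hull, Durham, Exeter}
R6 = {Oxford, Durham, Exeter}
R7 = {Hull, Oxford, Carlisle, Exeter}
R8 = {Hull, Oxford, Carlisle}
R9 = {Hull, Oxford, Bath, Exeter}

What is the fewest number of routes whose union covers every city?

R2, R5 together cover {Norwich, Hull, Oxford, Carlisle, Durham, Bath, Exeter} — every city.
No single route contains all 7 cities, so 2 is optimal.

2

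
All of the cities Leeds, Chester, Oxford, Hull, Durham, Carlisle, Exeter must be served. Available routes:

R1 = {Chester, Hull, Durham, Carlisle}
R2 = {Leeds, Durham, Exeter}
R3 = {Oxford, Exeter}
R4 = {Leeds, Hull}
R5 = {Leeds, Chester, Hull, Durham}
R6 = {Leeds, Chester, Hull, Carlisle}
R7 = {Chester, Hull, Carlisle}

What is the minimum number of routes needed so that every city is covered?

3

R1, R2, R3 together cover {Leeds, Chester, Oxford, Hull, Durham, Carlisle, Exeter} — every city.
No 2 of the 7 routes cover everything (all 21 pairs fall short), so 3 is minimum.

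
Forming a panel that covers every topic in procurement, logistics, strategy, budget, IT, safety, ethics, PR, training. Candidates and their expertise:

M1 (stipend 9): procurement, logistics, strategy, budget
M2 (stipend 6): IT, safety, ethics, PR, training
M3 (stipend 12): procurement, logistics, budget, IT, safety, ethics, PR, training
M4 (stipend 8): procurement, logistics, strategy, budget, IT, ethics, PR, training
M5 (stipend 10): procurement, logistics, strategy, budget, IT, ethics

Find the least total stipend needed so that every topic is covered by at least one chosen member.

14

M2, M4 cover every topic at stipend 6 + 8 = 14.
Any cover uses at least 2 members; among all covering selections none totals below 14.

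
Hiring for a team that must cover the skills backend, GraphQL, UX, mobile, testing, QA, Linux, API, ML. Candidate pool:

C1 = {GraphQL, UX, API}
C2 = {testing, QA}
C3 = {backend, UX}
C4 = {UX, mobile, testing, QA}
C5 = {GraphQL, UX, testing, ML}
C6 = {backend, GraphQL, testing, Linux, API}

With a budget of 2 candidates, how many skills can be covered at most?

Choosing C4, C6 covers {backend, GraphQL, UX, mobile, testing, QA, Linux, API} — 8 skills.
No choice of 2 candidates does better; here ML is left uncovered.

8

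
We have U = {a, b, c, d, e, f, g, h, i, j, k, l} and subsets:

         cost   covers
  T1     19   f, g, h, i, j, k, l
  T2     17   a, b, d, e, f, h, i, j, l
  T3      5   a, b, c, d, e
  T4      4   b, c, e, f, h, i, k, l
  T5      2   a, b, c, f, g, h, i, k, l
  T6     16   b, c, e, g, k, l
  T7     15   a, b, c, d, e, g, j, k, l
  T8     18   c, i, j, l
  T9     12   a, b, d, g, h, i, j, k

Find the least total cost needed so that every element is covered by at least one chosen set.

16

T4, T9 cover every element at cost 4 + 12 = 16.
Any cover uses at least 2 sets; among all covering selections none totals below 16.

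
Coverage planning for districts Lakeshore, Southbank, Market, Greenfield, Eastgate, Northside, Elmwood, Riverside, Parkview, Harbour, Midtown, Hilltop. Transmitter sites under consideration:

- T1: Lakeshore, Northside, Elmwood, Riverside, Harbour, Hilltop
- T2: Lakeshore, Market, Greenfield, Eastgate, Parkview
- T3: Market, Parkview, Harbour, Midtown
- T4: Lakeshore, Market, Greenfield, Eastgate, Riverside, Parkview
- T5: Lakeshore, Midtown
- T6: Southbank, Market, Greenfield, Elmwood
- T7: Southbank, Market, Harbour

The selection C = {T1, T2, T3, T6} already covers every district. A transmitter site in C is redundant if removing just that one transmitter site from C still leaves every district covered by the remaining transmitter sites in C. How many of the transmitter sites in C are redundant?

0

Drop T1: Northside, Riverside, Hilltop uncovered — not redundant.
Drop T2: Eastgate uncovered — not redundant.
Drop T3: Midtown uncovered — not redundant.
Drop T6: Southbank uncovered — not redundant.
None of the transmitter sites in C is redundant.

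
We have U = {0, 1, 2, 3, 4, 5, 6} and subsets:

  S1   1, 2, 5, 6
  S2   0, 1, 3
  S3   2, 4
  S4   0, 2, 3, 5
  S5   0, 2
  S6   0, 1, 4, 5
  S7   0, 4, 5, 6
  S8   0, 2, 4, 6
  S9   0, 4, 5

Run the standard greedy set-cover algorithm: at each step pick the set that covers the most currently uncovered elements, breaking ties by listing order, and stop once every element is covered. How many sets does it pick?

3

Pick 1: S1 covers 4 new elements (1, 2, 5, 6).
Pick 2: S2 covers 2 new elements (0, 3).
Pick 3: S3 covers 1 new elements (4).
Greedy uses 3 sets.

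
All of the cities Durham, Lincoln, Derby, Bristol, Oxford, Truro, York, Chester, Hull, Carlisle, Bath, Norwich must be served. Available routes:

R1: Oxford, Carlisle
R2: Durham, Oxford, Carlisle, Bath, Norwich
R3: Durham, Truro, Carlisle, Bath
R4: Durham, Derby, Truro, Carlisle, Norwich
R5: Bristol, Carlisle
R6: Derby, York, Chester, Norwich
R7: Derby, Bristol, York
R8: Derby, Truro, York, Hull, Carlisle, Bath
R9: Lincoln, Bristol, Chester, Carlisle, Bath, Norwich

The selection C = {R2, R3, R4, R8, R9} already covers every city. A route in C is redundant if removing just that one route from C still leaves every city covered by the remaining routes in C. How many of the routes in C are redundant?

Drop R2: Oxford uncovered — not redundant.
Drop R3: the rest still cover every city — redundant.
Drop R4: the rest still cover every city — redundant.
Drop R8: York, Hull uncovered — not redundant.
Drop R9: Lincoln, Bristol, Chester uncovered — not redundant.
2 redundant: R3, R4.

2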